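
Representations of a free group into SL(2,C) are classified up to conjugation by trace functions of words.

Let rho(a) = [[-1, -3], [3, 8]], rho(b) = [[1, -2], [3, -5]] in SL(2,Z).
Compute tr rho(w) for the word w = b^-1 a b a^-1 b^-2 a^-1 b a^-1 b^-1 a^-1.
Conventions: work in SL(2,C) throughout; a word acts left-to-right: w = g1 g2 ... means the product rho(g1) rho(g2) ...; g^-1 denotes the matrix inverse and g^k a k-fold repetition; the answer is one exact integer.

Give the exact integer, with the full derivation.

-559375250

rho(b^-1) = [[-5, 2], [-3, 1]]
... * rho(a) = [[-1, -3], [3, 8]]  ->  [[11, 31], [6, 17]]
... * rho(b) = [[1, -2], [3, -5]]  ->  [[104, -177], [57, -97]]
... * rho(a^-1) = [[8, 3], [-3, -1]]  ->  [[1363, 489], [747, 268]]
... * rho(b^-1) = [[-5, 2], [-3, 1]]  ->  [[-8282, 3215], [-4539, 1762]]
... * rho(b^-1) = [[-5, 2], [-3, 1]]  ->  [[31765, -13349], [17409, -7316]]
... * rho(a^-1) = [[8, 3], [-3, -1]]  ->  [[294167, 108644], [161220, 59543]]
... * rho(b) = [[1, -2], [3, -5]]  ->  [[620099, -1131554], [339849, -620155]]
... * rho(a^-1) = [[8, 3], [-3, -1]]  ->  [[8355454, 2991851], [4579257, 1639702]]
... * rho(b^-1) = [[-5, 2], [-3, 1]]  ->  [[-50752823, 19702759], [-27815391, 10798216]]
... * rho(a^-1) = [[8, 3], [-3, -1]]  ->  [[-465130861, -171961228], [-254917776, -94244389]]
tr = -465130861 + -94244389 = -559375250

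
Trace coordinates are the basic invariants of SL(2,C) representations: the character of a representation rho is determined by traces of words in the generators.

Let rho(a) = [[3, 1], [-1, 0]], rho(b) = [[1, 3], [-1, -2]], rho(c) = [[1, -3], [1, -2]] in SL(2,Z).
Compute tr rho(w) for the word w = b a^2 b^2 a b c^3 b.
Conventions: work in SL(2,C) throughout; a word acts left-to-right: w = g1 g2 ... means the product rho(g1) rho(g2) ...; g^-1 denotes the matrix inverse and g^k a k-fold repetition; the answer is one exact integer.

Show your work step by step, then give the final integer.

-13

rho(b) = [[1, 3], [-1, -2]]
... * rho(a) = [[3, 1], [-1, 0]]  ->  [[0, 1], [-1, -1]]
... * rho(a) = [[3, 1], [-1, 0]]  ->  [[-1, 0], [-2, -1]]
... * rho(b) = [[1, 3], [-1, -2]]  ->  [[-1, -3], [-1, -4]]
... * rho(b) = [[1, 3], [-1, -2]]  ->  [[2, 3], [3, 5]]
... * rho(a) = [[3, 1], [-1, 0]]  ->  [[3, 2], [4, 3]]
... * rho(b) = [[1, 3], [-1, -2]]  ->  [[1, 5], [1, 6]]
... * rho(c) = [[1, -3], [1, -2]]  ->  [[6, -13], [7, -15]]
... * rho(c) = [[1, -3], [1, -2]]  ->  [[-7, 8], [-8, 9]]
... * rho(c) = [[1, -3], [1, -2]]  ->  [[1, 5], [1, 6]]
... * rho(b) = [[1, 3], [-1, -2]]  ->  [[-4, -7], [-5, -9]]
tr = -4 + -9 = -13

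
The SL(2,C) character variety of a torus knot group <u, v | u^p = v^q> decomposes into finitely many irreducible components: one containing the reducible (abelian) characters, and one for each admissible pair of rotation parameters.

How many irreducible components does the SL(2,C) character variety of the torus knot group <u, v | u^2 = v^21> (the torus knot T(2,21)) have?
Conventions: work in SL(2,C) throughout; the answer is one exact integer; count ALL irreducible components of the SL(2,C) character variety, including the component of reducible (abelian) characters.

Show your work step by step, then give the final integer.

Gamma = < u, v | u^2 = v^21 > (torus knot T(2,21)); the central element u^2 = v^21 acts as +I or -I in any irreducible SL(2,C) representation.
On an irreducible component, tr(u) is locked at 2*cos(pi*alpha/2) for some alpha in 1..1, and tr(v) at 2*cos(pi*beta/21) for some beta in 1..20.
Consistency of u^2 = (-1)^alpha I with v^21 = (-1)^beta I forces alpha = beta (mod 2).
count pairs: odd alpha (1 choices) x odd beta (10), plus even alpha (0) x even beta (10): 1*10 + 0*10 = 10.
Total: 10 irreducible-character components + 1 reducible (abelian) component = 11.

11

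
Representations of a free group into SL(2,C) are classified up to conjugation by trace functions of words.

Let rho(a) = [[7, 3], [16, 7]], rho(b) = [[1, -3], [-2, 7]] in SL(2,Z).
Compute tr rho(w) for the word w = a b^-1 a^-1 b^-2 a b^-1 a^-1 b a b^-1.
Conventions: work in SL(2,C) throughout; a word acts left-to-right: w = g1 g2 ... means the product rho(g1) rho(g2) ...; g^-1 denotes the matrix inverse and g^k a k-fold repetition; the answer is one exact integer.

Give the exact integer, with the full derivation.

rho(a) = [[7, 3], [16, 7]]
... * rho(b^-1) = [[7, 3], [2, 1]]  ->  [[55, 24], [126, 55]]
... * rho(a^-1) = [[7, -3], [-16, 7]]  ->  [[1, 3], [2, 7]]
... * rho(b^-1) = [[7, 3], [2, 1]]  ->  [[13, 6], [28, 13]]
... * rho(b^-1) = [[7, 3], [2, 1]]  ->  [[103, 45], [222, 97]]
... * rho(a) = [[7, 3], [16, 7]]  ->  [[1441, 624], [3106, 1345]]
... * rho(b^-1) = [[7, 3], [2, 1]]  ->  [[11335, 4947], [24432, 10663]]
... * rho(a^-1) = [[7, -3], [-16, 7]]  ->  [[193, 624], [416, 1345]]
... * rho(b) = [[1, -3], [-2, 7]]  ->  [[-1055, 3789], [-2274, 8167]]
... * rho(a) = [[7, 3], [16, 7]]  ->  [[53239, 23358], [114754, 50347]]
... * rho(b^-1) = [[7, 3], [2, 1]]  ->  [[419389, 183075], [903972, 394609]]
tr = 419389 + 394609 = 813998

813998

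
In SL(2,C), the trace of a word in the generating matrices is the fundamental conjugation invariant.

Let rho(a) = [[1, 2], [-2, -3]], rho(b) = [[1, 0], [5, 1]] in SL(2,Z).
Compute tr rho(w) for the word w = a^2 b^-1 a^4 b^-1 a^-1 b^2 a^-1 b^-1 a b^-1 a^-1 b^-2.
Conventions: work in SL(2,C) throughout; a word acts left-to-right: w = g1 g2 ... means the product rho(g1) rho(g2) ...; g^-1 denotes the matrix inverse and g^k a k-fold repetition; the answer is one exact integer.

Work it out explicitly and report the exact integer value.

33868262

rho(a) = [[1, 2], [-2, -3]]
... * rho(a) = [[1, 2], [-2, -3]]  ->  [[-3, -4], [4, 5]]
... * rho(b^-1) = [[1, 0], [-5, 1]]  ->  [[17, -4], [-21, 5]]
... * rho(a) = [[1, 2], [-2, -3]]  ->  [[25, 46], [-31, -57]]
... * rho(a) = [[1, 2], [-2, -3]]  ->  [[-67, -88], [83, 109]]
... * rho(a) = [[1, 2], [-2, -3]]  ->  [[109, 130], [-135, -161]]
... * rho(a) = [[1, 2], [-2, -3]]  ->  [[-151, -172], [187, 213]]
... * rho(b^-1) = [[1, 0], [-5, 1]]  ->  [[709, -172], [-878, 213]]
... * rho(a^-1) = [[-3, -2], [2, 1]]  ->  [[-2471, -1590], [3060, 1969]]
... * rho(b) = [[1, 0], [5, 1]]  ->  [[-10421, -1590], [12905, 1969]]
... * rho(b) = [[1, 0], [5, 1]]  ->  [[-18371, -1590], [22750, 1969]]
... * rho(a^-1) = [[-3, -2], [2, 1]]  ->  [[51933, 35152], [-64312, -43531]]
... * rho(b^-1) = [[1, 0], [-5, 1]]  ->  [[-123827, 35152], [153343, -43531]]
... * rho(a) = [[1, 2], [-2, -3]]  ->  [[-194131, -353110], [240405, 437279]]
... * rho(b^-1) = [[1, 0], [-5, 1]]  ->  [[1571419, -353110], [-1945990, 437279]]
... * rho(a^-1) = [[-3, -2], [2, 1]]  ->  [[-5420477, -3495948], [6712528, 4329259]]
... * rho(b^-1) = [[1, 0], [-5, 1]]  ->  [[12059263, -3495948], [-14933767, 4329259]]
... * rho(b^-1) = [[1, 0], [-5, 1]]  ->  [[29539003, -3495948], [-36580062, 4329259]]
tr = 29539003 + 4329259 = 33868262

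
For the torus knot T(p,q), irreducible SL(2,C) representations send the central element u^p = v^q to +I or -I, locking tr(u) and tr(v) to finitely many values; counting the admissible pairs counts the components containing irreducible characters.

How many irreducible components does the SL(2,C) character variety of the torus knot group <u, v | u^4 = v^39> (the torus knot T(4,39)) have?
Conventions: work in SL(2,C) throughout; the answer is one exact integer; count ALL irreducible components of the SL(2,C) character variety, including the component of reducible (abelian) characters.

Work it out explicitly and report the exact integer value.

58

In the torus knot group T(4,39), u^4 = v^39 is central, so an irreducible representation sends it to +I or -I (Schur).
On an irreducible component, tr(u) is locked at 2*cos(pi*alpha/4) for some alpha in 1..3, and tr(v) at 2*cos(pi*beta/39) for some beta in 1..38.
Consistency of u^4 = (-1)^alpha I with v^39 = (-1)^beta I forces alpha = beta (mod 2).
Enumerate parity-matched pairs: 2*19 odd-odd plus 1*19 even-even gives 57.
Total: 57 irreducible-character components + 1 reducible (abelian) component = 58.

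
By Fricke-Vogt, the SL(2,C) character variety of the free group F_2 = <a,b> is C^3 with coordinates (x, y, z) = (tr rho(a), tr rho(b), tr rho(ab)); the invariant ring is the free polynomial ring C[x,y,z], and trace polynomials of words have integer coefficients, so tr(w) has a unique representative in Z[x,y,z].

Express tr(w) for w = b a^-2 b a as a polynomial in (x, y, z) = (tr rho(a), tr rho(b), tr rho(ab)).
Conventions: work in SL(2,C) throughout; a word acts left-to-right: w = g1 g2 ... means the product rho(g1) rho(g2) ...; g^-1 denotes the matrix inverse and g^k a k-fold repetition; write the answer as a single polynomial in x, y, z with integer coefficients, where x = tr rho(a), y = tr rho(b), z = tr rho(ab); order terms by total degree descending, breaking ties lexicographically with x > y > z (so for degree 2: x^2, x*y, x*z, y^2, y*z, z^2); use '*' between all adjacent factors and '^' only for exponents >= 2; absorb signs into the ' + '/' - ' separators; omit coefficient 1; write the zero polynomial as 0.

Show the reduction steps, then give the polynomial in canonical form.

x^2*y*z - x^3 - x*z^2 - y*z + 3*x

use: tr(b a b) = tr(b) tr(a b) - tr(a) = y*z - x
tr(b a b a) = tr(b a) tr(b a) - tr(1) = z^2 - 2
tr(b a b a^-1) = tr(b a b) tr(a) - tr(b a b a) = x*y*z - x^2 - z^2 + 2
use: tr(b a^-2 b a) = tr(b a b a^-1) tr(a) - tr(b a b) = x^2*y*z - x^3 - x*z^2 - y*z + 3*x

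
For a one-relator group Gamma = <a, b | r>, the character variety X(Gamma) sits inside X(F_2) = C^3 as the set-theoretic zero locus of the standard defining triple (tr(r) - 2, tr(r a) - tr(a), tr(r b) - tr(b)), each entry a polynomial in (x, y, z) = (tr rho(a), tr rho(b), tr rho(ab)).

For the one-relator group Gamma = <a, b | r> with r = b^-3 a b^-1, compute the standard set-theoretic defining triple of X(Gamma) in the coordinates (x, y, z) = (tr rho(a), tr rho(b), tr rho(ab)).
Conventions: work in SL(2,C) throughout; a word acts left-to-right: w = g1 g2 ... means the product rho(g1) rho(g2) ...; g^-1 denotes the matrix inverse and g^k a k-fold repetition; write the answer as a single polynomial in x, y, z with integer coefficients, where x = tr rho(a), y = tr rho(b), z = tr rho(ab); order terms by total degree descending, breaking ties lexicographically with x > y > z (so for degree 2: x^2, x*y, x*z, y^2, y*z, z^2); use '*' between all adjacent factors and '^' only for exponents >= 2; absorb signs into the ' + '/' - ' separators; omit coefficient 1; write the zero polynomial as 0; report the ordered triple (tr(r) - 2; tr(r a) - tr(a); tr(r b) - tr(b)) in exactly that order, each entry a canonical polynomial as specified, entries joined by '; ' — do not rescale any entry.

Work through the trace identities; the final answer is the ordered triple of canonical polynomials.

tr(a b^-1) = tr(a) tr(b) - tr(a b)  (eliminate b^-1) = x*y - z
tr(b^-2 a) = tr(a b^-1) tr(b) - tr(a)  (eliminate b^-1) = x*y^2 - y*z - x
tr(b^-1 a b^-2) = tr(b^-2 a) tr(b) - tr(b^-2 a b)  (eliminate b^-1) = x*y^3 - y^2*z - 2*x*y + z
tr(b^-3 a b^-1) = tr(b^-1 a b^-2) tr(b) - tr(b^-1 a b^-1)  (eliminate b^-1) = x*y^4 - y^3*z - 3*x*y^2 + 2*y*z + x
tr(a^2) = tr(a) tr(a) - tr(1) = x^2 - 2
tr(a^2 b) = tr(a) tr(b a) - tr(b) = x*z - y
tr(a^2 b^-1) = tr(a^2) tr(b) - tr(a^2 b) = x^2*y - x*z - y
tr(a^2 b^-2) = tr(a^2 b^-1) tr(b) - tr(a^2) = x^2*y^2 - x*y*z - x^2 - y^2 + 2
tr(a b^-3 a) = tr(a^2 b^-2) tr(b) - tr(a^2 b^-1) = x^2*y^3 - x*y^2*z - 2*x^2*y - y^3 + x*z + 3*y
tr(a b a b) = tr(a b) tr(a b) - tr(1) = z^2 - 2
tr(b^-1 a b a) = tr(a b a) tr(b) - tr(a b a b) = x*y*z - y^2 - z^2 + 2
tr(b^-2 a b a) = tr(b^-1 a b a) tr(b) - tr(b^-1 a b a b) = x*y^2*z - y^3 - y*z^2 - x*z + 3*y
tr(a b^-3 a b) = tr(b^-2 a b a) tr(b) - tr(b^-2 a b a b) = x*y^3*z - y^4 - y^2*z^2 - 2*x*y*z + 4*y^2 + z^2 - 2
tr(b^-3 a b^-1 a) = tr(a b^-3 a) tr(b) - tr(a b^-3 a b) = x^2*y^4 - 2*x*y^3*z - 2*x^2*y^2 + y^2*z^2 + 3*x*y*z - y^2 - z^2 + 2
assemble the triple (tr(r) - 2; tr(r a) - x; tr(r b) - y)

x*y^4 - y^3*z - 3*x*y^2 + 2*y*z + x - 2; x^2*y^4 - 2*x*y^3*z - 2*x^2*y^2 + y^2*z^2 + 3*x*y*z - y^2 - z^2 - x + 2; x*y^3 - y^2*z - 2*x*y - y + z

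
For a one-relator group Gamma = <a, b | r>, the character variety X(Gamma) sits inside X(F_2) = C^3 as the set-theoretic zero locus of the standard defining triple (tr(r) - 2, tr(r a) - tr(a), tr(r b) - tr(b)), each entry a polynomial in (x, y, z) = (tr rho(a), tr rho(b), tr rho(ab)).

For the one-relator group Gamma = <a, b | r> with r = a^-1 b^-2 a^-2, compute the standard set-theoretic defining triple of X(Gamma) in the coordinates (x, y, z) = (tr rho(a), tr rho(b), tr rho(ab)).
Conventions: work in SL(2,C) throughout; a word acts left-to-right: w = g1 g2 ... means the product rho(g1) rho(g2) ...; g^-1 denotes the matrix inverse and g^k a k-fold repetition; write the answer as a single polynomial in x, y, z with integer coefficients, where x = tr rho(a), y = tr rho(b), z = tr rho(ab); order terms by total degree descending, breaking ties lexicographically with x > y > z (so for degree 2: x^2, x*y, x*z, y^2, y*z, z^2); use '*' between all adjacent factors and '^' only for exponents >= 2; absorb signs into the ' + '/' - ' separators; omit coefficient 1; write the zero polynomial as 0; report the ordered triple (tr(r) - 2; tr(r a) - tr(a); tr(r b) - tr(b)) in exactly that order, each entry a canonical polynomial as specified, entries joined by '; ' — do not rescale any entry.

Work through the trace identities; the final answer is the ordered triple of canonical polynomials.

x^2*y*z - x^3 - x*y^2 - y*z + 3*x - 2; x*y*z - x^2 - y^2 - x + 2; x^2*y^2*z - x^3*y - x*y^3 - x*y*z^2 + x^2*z + 3*x*y - y - z

trace(b^-1) = trace(b) = y
next, trace(b^-1 a) = trace(a) trace(b) - trace(a b) = x*y - z
next, trace(b^-1 a^-1) = trace(b^-1) trace(a) - trace(b^-1 a) = z
trace(b^-1 a^-2) = trace(b^-1 a^-1) trace(a) - trace(b^-1) = x*z - y
trace(a^-2) = trace(a^-1) trace(a) - trace(1) = x^2 - 2
trace(a^-2 b^-2) = trace(b^-1 a^-2) trace(b) - trace(b^-1 a^-2 b) = x*y*z - x^2 - y^2 + 2
trace(b^-2) = trace(b^-1) trace(b) - trace(1) = y^2 - 2
and trace(b^-2 a) = trace(b^-1 a) trace(b) - trace(b^-1 a b) = x*y^2 - y*z - x
trace(a^-1 b^-2) = trace(b^-2) trace(a) - trace(b^-2 a) = y*z - x
trace(a^-1 b^-2 a^-2) = trace(a^-2 b^-2) trace(a) - trace(a^-2 b^-2 a) = x^2*y*z - x^3 - x*y^2 - y*z + 3*x
next, trace(b a b a) = trace(b a) trace(b a) - trace(1)  (split on b) = z^2 - 2
and trace(a^-1 b a b) = trace(b a b) trace(a) - trace(b a b a)  (eliminate a^-1) = x*y*z - x^2 - z^2 + 2
next, trace(b^-1 a^-1 b a) = trace(a^-1 b a) trace(b) - trace(a^-1 b a b)  (eliminate b^-1) = -x*y*z + x^2 + y^2 + z^2 - 2
and trace(b a b^-2 a^-1) = trace(b^-1 a^-1 b a) trace(b) - trace(b^-1 a^-1 b a b)  (eliminate b^-1) = -x*y^2*z + x^2*y + y^3 + y*z^2 - 3*y
trace(b^-2 a^-2 b a) = trace(b a b^-2 a^-1) trace(a) - trace(b a b^-2)  (eliminate a^-1) = -x^2*y^2*z + x^3*y + x*y^3 + x*y*z^2 - 4*x*y + z
trace(a^-1 b^-2 a^-2 b) = trace(b^-2 a^-2 b) trace(a) - trace(b^-2 a^-2 b a)  (eliminate a^-1) = x^2*y^2*z - x^3*y - x*y^3 - x*y*z^2 + x^2*z + 3*x*y - z
assemble the triple (trace(r) - 2; trace(r a) - x; trace(r b) - y)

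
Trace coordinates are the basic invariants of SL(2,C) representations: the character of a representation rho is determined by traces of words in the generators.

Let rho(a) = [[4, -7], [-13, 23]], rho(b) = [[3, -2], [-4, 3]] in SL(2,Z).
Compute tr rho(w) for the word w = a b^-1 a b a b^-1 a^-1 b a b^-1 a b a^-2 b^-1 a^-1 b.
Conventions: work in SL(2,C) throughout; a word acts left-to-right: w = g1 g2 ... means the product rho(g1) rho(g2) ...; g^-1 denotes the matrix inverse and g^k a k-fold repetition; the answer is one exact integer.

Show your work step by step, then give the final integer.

rho(a) = [[4, -7], [-13, 23]]
... * rho(b^-1) = [[3, 2], [4, 3]]  ->  [[-16, -13], [53, 43]]
... * rho(a) = [[4, -7], [-13, 23]]  ->  [[105, -187], [-347, 618]]
... * rho(b) = [[3, -2], [-4, 3]]  ->  [[1063, -771], [-3513, 2548]]
... * rho(a) = [[4, -7], [-13, 23]]  ->  [[14275, -25174], [-47176, 83195]]
... * rho(b^-1) = [[3, 2], [4, 3]]  ->  [[-57871, -46972], [191252, 155233]]
... * rho(a^-1) = [[23, 7], [13, 4]]  ->  [[-1941669, -592985], [6416825, 1959696]]
... * rho(b) = [[3, -2], [-4, 3]]  ->  [[-3453067, 2104383], [11411691, -6954562]]
... * rho(a) = [[4, -7], [-13, 23]]  ->  [[-41169247, 72572278], [136056070, -239836763]]
... * rho(b^-1) = [[3, 2], [4, 3]]  ->  [[166781371, 135378340], [-551178842, -447398149]]
... * rho(a) = [[4, -7], [-13, 23]]  ->  [[-1092792936, 1946232223], [3611460569, -6431905533]]
... * rho(b) = [[3, -2], [-4, 3]]  ->  [[-11063307700, 8024282541], [36562003839, -26518637737]]
... * rho(a^-1) = [[23, 7], [13, 4]]  ->  [[-150140404067, -45346023736], [496183797716, 149859475925]]
... * rho(a^-1) = [[23, 7], [13, 4]]  ->  [[-4042727602109, -1232366923413], [13360400534493, 4072724487712]]
... * rho(b^-1) = [[3, 2], [4, 3]]  ->  [[-17057650499979, -11782555974457], [56372099554327, 38938974532122]]
... * rho(a^-1) = [[23, 7], [13, 4]]  ->  [[-545499189167458, -166533777397681], [1802764958667107, 550360595008777]]
... * rho(b) = [[3, -2], [-4, 3]]  ->  [[-970362457911650, 591397046141873], [3206852495966213, -1954448132307883]]
tr = -970362457911650 + -1954448132307883 = -2924810590219533

-2924810590219533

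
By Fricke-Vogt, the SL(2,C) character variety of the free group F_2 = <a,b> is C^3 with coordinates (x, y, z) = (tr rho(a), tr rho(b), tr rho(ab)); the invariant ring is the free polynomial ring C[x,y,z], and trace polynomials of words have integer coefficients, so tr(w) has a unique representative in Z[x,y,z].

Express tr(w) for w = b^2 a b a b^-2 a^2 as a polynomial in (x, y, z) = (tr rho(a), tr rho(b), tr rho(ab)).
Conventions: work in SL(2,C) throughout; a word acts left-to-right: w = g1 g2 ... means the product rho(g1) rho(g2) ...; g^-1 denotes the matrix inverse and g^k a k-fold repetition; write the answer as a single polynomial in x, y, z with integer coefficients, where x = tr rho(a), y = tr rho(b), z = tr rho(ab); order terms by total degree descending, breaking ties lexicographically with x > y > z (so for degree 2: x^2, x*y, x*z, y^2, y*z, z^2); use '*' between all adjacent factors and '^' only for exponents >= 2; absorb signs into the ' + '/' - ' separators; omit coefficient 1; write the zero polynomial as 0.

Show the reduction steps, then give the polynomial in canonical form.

next, tr(b a b a) = tr(b a) tr(b a) - tr(1)   [split at a repeated b] = z^2 - 2
next, tr(b a b) = tr(b) tr(a b) - tr(a)   [square of b] = y*z - x
tr(a b a^2 b) = tr(a) tr(b a b a) - tr(b a b)   [square of a] = x*z^2 - y*z - x
and tr(a b a) = tr(a) tr(b a) - tr(b)   [square of a] = x*z - y
tr(a b a^2) = tr(a) tr(a b a) - tr(a b)   [square of a] = x^2*z - x*y - z
tr(a b^2 a b a) = tr(b) tr(a b a^2 b) - tr(a b a^2)   [square of b] = x*y*z^2 - x^2*z - y^2*z + z
and tr(a b^2 a b) = tr(b) tr(a b a b) - tr(a b a)   [square of b] = y*z^2 - x*z - y
and tr(a^2 b^2 a b a) = tr(a) tr(a b^2 a b a) - tr(a b^2 a b)   [square of a] = x^2*y*z^2 - x^3*z - x*y^2*z - y*z^2 + 2*x*z + y
next, tr(b a b a b a) = tr(a b) tr(a b a b) - tr(a^-1 b^-1)   [split at a repeated a] = z^3 - 3*z
next, tr(a b a b a^2 b) = tr(a) tr(b a b a b a) - tr(b a b a b)   [square of a] = x*z^3 - y*z^2 - 2*x*z + y
and tr(a b a b a^2) = tr(a) tr(a b a b a) - tr(a b a b)   [square of a] = x^2*z^2 - x*y*z - x^2 - z^2 + 2
and tr(a^2 b^2 a b a b) = tr(b) tr(a b a b a^2 b) - tr(a b a b a^2)   [square of b] = x*y*z^3 - x^2*z^2 - y^2*z^2 - x*y*z + x^2 + y^2 + z^2 - 2
and tr(b^-1 a^2 b^2 a b a) = tr(a^2 b^2 a b a) tr(b) - tr(a^2 b^2 a b a b)   [inverse elimination on b] = x^2*y^2*z^2 - x^3*y*z - x*y^3*z - x*y*z^3 + x^2*z^2 + 3*x*y*z - x^2 - z^2 + 2
tr(b^2 a b a b^-2 a^2) = tr(b^-1 a^2 b^2 a b a) tr(b) - tr(b^-1 a^2 b^2 a b a b)   [inverse elimination on b] = x^2*y^3*z^2 - x^3*y^2*z - x*y^4*z - x*y^2*z^3 + x^3*z + 4*x*y^2*z - x^2*y - 2*x*z + y

x^2*y^3*z^2 - x^3*y^2*z - x*y^4*z - x*y^2*z^3 + x^3*z + 4*x*y^2*z - x^2*y - 2*x*z + y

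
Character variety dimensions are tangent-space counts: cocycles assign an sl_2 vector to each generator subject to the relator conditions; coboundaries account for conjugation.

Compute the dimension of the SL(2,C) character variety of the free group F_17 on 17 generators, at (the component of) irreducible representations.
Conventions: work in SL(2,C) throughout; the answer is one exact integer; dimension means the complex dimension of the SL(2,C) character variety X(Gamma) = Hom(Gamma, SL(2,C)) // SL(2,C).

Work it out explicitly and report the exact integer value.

48

Here Gamma is free of rank 17 — no relator constrains a cocycle.
Z^1(Gamma, Ad rho) = (sl_2)^17: a cocycle is a free choice of one sl_2 vector per generator, so dim Z^1 = 3*17 = 51.
At an irreducible rho the centralizer of the image in sl_2 is 0, so the coboundary map sl_2 -> Z^1 is injective: dim B^1 = 3.
dim X = dim H^1 = dim Z^1 - dim B^1 = 51 - 3 = 48.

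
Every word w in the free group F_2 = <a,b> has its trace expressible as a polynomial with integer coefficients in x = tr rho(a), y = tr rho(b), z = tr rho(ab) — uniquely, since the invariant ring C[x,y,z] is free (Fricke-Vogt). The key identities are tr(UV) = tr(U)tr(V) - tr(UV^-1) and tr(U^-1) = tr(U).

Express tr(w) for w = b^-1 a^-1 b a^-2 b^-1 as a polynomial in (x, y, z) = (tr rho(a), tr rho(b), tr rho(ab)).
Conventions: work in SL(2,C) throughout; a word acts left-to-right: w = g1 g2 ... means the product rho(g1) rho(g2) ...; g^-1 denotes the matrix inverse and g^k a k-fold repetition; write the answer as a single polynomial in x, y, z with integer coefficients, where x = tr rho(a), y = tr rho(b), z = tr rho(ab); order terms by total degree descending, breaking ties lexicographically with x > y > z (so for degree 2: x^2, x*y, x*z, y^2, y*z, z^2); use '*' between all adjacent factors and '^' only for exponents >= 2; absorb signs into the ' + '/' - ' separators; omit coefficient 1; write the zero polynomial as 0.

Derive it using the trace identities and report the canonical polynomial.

trace(b a^-1) = trace(b)*trace(a) - trace(b a)   [inverse elimination on a] = x*y - z
trace(a^-1 b a^-1) = trace(b a^-1)*trace(a) - trace(b)   [inverse elimination on a] = x^2*y - x*z - y
and trace(b^2) = trace(b)*trace(b) - trace(1)   [square of b] = y^2 - 2
next, trace(b^2 a) = trace(b)*trace(a b) - trace(a)   [square of b] = y*z - x
trace(b a^-1 b) = trace(b^2)*trace(a) - trace(b^2 a)   [inverse elimination on a] = x*y^2 - y*z - x
and trace(b a b a) = trace(b a)*trace(b a) - trace(1)   [split at a repeated b] = z^2 - 2
next, trace(b a^-1 b a) = trace(b a b)*trace(a) - trace(b a b a)   [inverse elimination on a] = x*y*z - x^2 - z^2 + 2
trace(a^-1 b a^-1 b) = trace(b a^-1 b)*trace(a) - trace(b a^-1 b a)   [inverse elimination on a] = x^2*y^2 - 2*x*y*z + z^2 - 2
next, trace(b^-1 a^-1 b a^-1) = trace(a^-1 b a^-1)*trace(b) - trace(a^-1 b a^-1 b)   [inverse elimination on b] = x*y*z - y^2 - z^2 + 2
next, trace(b^-1 a^-1 b a^-2) = trace(b^-1 a^-1 b a^-1)*trace(a) - trace(b^-1 a^-1 b)   [inverse elimination on a] = x^2*y*z - x*y^2 - x*z^2 + x
trace(a^-1 b a^-2) = trace(b a^-2)*trace(a) - trace(b a^-1)   [inverse elimination on a] = x^3*y - x^2*z - 2*x*y + z
trace(b^-1 a^-1 b a^-2 b^-1) = trace(b^-1 a^-1 b a^-2)*trace(b) - trace(b^-1 a^-1 b a^-2 b)   [inverse elimination on b] = x^2*y^2*z - x^3*y - x*y^3 - x*y*z^2 + x^2*z + 3*x*y - z

x^2*y^2*z - x^3*y - x*y^3 - x*y*z^2 + x^2*z + 3*x*y - z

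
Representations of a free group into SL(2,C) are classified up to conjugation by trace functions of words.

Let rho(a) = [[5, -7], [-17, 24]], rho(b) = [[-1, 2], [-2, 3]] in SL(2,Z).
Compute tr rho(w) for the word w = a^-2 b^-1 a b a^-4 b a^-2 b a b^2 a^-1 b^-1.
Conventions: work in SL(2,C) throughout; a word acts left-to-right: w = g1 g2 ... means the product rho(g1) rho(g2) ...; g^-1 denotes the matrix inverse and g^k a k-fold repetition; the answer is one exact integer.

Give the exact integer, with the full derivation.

-2214488360155237

rho(a^-1) = [[24, 7], [17, 5]]
... * rho(a^-1) = [[24, 7], [17, 5]]  ->  [[695, 203], [493, 144]]
... * rho(b^-1) = [[3, -2], [2, -1]]  ->  [[2491, -1593], [1767, -1130]]
... * rho(a) = [[5, -7], [-17, 24]]  ->  [[39536, -55669], [28045, -39489]]
... * rho(b) = [[-1, 2], [-2, 3]]  ->  [[71802, -87935], [50933, -62377]]
... * rho(a^-1) = [[24, 7], [17, 5]]  ->  [[228353, 62939], [161983, 44646]]
... * rho(a^-1) = [[24, 7], [17, 5]]  ->  [[6550435, 1913166], [4646574, 1357111]]
... * rho(a^-1) = [[24, 7], [17, 5]]  ->  [[189734262, 55418875], [134588663, 39311573]]
... * rho(a^-1) = [[24, 7], [17, 5]]  ->  [[5495743163, 1605234209], [3898424653, 1138678506]]
... * rho(b) = [[-1, 2], [-2, 3]]  ->  [[-8706211581, 15807188953], [-6175781665, 11212884824]]
... * rho(a^-1) = [[24, 7], [17, 5]]  ->  [[59773134257, 18092463698], [42400282048, 12833952465]]
... * rho(a^-1) = [[24, 7], [17, 5]]  ->  [[1742127105034, 508874258289], [1235783961057, 360971736661]]
... * rho(b) = [[-1, 2], [-2, 3]]  ->  [[-2759875621612, 5010876984935], [-1957727434379, 3554483132097]]
... * rho(a) = [[5, -7], [-17, 24]]  ->  [[-98984286851955, 139580176989724], [-70214850417544, 99011687210981]]
... * rho(b) = [[-1, 2], [-2, 3]]  ->  [[-180176067127493, 220771957265262], [-127808524004418, 156605360797855]]
... * rho(b) = [[-1, 2], [-2, 3]]  ->  [[-261367847403031, 301963737540800], [-185402197591292, 214199034384729]]
... * rho(a^-1) = [[24, 7], [17, 5]]  ->  [[-1139444799479144, -319756244117217], [-808269157650615, -226820211215399]]
... * rho(b^-1) = [[3, -2], [2, -1]]  ->  [[-4057846886671866, 2598645843075505], [-2878447895382643, 1843358526516629]]
tr = -4057846886671866 + 1843358526516629 = -2214488360155237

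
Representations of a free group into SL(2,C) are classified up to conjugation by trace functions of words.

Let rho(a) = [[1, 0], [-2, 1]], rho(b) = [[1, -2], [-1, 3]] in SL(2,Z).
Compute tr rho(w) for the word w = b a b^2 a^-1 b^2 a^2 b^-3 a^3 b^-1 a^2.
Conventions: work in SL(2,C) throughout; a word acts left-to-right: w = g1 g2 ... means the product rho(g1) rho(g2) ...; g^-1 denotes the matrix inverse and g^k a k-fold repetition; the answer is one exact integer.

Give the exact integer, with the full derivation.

rho(b) = [[1, -2], [-1, 3]]
... * rho(a) = [[1, 0], [-2, 1]]  ->  [[5, -2], [-7, 3]]
... * rho(b) = [[1, -2], [-1, 3]]  ->  [[7, -16], [-10, 23]]
... * rho(b) = [[1, -2], [-1, 3]]  ->  [[23, -62], [-33, 89]]
... * rho(a^-1) = [[1, 0], [2, 1]]  ->  [[-101, -62], [145, 89]]
... * rho(b) = [[1, -2], [-1, 3]]  ->  [[-39, 16], [56, -23]]
... * rho(b) = [[1, -2], [-1, 3]]  ->  [[-55, 126], [79, -181]]
... * rho(a) = [[1, 0], [-2, 1]]  ->  [[-307, 126], [441, -181]]
... * rho(a) = [[1, 0], [-2, 1]]  ->  [[-559, 126], [803, -181]]
... * rho(b^-1) = [[3, 2], [1, 1]]  ->  [[-1551, -992], [2228, 1425]]
... * rho(b^-1) = [[3, 2], [1, 1]]  ->  [[-5645, -4094], [8109, 5881]]
... * rho(b^-1) = [[3, 2], [1, 1]]  ->  [[-21029, -15384], [30208, 22099]]
... * rho(a) = [[1, 0], [-2, 1]]  ->  [[9739, -15384], [-13990, 22099]]
... * rho(a) = [[1, 0], [-2, 1]]  ->  [[40507, -15384], [-58188, 22099]]
... * rho(a) = [[1, 0], [-2, 1]]  ->  [[71275, -15384], [-102386, 22099]]
... * rho(b^-1) = [[3, 2], [1, 1]]  ->  [[198441, 127166], [-285059, -182673]]
... * rho(a) = [[1, 0], [-2, 1]]  ->  [[-55891, 127166], [80287, -182673]]
... * rho(a) = [[1, 0], [-2, 1]]  ->  [[-310223, 127166], [445633, -182673]]
tr = -310223 + -182673 = -492896

-492896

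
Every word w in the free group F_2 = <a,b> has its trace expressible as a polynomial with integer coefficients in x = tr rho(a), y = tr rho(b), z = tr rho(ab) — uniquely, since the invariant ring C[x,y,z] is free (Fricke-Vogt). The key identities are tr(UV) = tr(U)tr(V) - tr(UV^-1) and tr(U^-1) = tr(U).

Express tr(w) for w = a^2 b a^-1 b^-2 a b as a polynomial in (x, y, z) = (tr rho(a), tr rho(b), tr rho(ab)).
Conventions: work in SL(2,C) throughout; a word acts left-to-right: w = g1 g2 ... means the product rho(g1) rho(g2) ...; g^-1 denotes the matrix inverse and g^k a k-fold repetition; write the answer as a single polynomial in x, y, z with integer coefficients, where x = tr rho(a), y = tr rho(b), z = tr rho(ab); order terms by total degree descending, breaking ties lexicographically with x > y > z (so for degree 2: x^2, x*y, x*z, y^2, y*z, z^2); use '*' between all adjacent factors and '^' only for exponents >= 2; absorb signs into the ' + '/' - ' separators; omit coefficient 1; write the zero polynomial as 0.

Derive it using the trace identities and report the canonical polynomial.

apply: trace(a b a) = trace(a) trace(b a) - trace(b)  (reduce the a square) = x*z - y
use: trace(a b a^2) = trace(a) trace(a b a) - trace(a b)  (reduce the a square) = x^2*z - x*y - z
trace(b a b a) = trace(a b) trace(a b) - trace(1)  (split on a) = z^2 - 2
trace(b a b) = trace(b) trace(a b) - trace(a)  (reduce the b square) = y*z - x
apply: trace(b a^2 b a) = trace(a) trace(b a b a) - trace(b a b)  (reduce the a square) = x*z^2 - y*z - x
apply: trace(b^2) = trace(b) trace(b) - trace(1)  (reduce the b square) = y^2 - 2
trace(b a^2 b) = trace(a) trace(b^2 a) - trace(b^2)  (reduce the a square) = x*y*z - x^2 - y^2 + 2
use: trace(a b a^2 b a) = trace(a) trace(b a^2 b a) - trace(b a^2 b)  (reduce the a square) = x^2*z^2 - 2*x*y*z + y^2 - 2
trace(b a b a b a) = trace(a b a b) trace(a b) - trace(b a)  (split on a) = z^3 - 3*z
apply: trace(b a b a b) = trace(b) trace(a b a b) - trace(a b a)  (reduce the b square) = y*z^2 - x*z - y
trace(a b a^2 b a b) = trace(a) trace(b a b a b a) - trace(b a b a b)  (reduce the a square) = x*z^3 - y*z^2 - 2*x*z + y
use: trace(b^-1 a b a^2 b a) = trace(a b a^2 b a) trace(b) - trace(a b a^2 b a b)  (eliminate b^-1) = x^2*y*z^2 - 2*x*y^2*z - x*z^3 + y^3 + y*z^2 + 2*x*z - 3*y
trace(a b a^2 b a^-1 b^-1) = trace(b^-1 a b a^2 b) trace(a) - trace(b^-1 a b a^2 b a)  (eliminate a^-1) = -x^2*y*z^2 + x^3*z + 2*x*y^2*z + x*z^3 - x^2*y - y^3 - y*z^2 - 3*x*z + 3*y
trace(a^2 b a^-1 b^-2 a b) = trace(a b a^2 b a^-1 b^-1) trace(b) - trace(a b a^2 b a^-1)  (eliminate b^-1) = -x^2*y^2*z^2 + x^3*y*z + 2*x*y^3*z + x*y*z^3 - x^2*y^2 - y^4 - y^2*z^2 - 4*x*y*z + x^2 + 4*y^2 - 2

-x^2*y^2*z^2 + x^3*y*z + 2*x*y^3*z + x*y*z^3 - x^2*y^2 - y^4 - y^2*z^2 - 4*x*y*z + x^2 + 4*y^2 - 2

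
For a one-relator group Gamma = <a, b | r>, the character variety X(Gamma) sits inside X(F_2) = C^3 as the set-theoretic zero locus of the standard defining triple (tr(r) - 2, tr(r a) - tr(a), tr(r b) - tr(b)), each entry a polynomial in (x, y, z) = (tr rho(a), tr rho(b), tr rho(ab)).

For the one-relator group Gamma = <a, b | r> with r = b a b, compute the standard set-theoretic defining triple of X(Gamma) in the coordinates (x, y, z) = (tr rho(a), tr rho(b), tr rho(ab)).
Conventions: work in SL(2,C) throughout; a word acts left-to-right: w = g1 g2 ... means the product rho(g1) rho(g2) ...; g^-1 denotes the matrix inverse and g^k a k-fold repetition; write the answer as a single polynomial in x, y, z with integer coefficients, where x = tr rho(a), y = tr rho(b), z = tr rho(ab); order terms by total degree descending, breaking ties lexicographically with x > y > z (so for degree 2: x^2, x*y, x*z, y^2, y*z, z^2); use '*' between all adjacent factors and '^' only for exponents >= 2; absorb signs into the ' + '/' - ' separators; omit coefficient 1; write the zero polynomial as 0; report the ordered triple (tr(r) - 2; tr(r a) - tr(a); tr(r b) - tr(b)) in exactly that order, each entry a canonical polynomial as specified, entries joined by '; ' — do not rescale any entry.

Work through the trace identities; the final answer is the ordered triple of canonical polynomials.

y*z - x - 2; z^2 - x - 2; y^2*z - x*y - y - z

tr(b a b) = tr(b)*tr(a b) - tr(a)  (reduce the b square) = y*z - x
tr(b a b a) = tr(b a)*tr(b a) - tr(1)  (split on b) = z^2 - 2
tr(b a b^2) = tr(b)*tr(b a b) - tr(b a) = y^2*z - x*y - z
assemble the triple (tr(r) - 2; tr(r a) - x; tr(r b) - y)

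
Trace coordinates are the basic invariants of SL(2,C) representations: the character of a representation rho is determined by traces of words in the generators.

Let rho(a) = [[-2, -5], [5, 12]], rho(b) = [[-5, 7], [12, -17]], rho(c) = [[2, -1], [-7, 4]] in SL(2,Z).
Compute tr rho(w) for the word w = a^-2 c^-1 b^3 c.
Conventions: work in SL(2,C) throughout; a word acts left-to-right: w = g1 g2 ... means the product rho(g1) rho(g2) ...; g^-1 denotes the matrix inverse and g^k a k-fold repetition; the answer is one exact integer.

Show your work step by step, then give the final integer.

rho(a^-1) = [[12, 5], [-5, -2]]
... * rho(a^-1) = [[12, 5], [-5, -2]]  ->  [[119, 50], [-50, -21]]
... * rho(c^-1) = [[4, 1], [7, 2]]  ->  [[826, 219], [-347, -92]]
... * rho(b) = [[-5, 7], [12, -17]]  ->  [[-1502, 2059], [631, -865]]
... * rho(b) = [[-5, 7], [12, -17]]  ->  [[32218, -45517], [-13535, 19122]]
... * rho(b) = [[-5, 7], [12, -17]]  ->  [[-707294, 999315], [297139, -419819]]
... * rho(c) = [[2, -1], [-7, 4]]  ->  [[-8409793, 4704554], [3533011, -1976415]]
tr = -8409793 + -1976415 = -10386208

-10386208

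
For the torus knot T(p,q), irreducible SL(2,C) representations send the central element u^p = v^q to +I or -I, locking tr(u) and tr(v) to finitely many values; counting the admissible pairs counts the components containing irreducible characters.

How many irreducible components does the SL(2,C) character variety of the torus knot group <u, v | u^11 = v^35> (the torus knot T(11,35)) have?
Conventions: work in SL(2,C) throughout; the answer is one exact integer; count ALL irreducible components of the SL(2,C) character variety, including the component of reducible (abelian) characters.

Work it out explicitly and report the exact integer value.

Gamma = < u, v | u^11 = v^35 > (torus knot T(11,35)); the central element u^11 = v^35 acts as +I or -I in any irreducible SL(2,C) representation.
So on each irreducible component the traces are pinned: tr(u) = 2*cos(pi*alpha/11) with 1 <= alpha <= 10, tr(v) = 2*cos(pi*beta/35) with 1 <= beta <= 34.
The two central values (-1)^alpha I and (-1)^beta I must be the same matrix, so alpha and beta share a parity.
count pairs: odd alpha (5 choices) x odd beta (17), plus even alpha (5) x even beta (17): 5*17 + 5*17 = 170.
Total: 170 irreducible-character components + 1 reducible (abelian) component = 171.

171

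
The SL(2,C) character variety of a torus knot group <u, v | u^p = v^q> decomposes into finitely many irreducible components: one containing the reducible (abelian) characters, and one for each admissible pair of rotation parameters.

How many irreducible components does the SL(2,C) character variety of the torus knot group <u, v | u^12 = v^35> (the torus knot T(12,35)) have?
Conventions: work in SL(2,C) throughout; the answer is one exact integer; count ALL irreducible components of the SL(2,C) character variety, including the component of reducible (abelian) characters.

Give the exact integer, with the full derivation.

188

Gamma = < u, v | u^12 = v^35 > (torus knot T(12,35)); the central element u^12 = v^35 acts as +I or -I in any irreducible SL(2,C) representation.
So on each irreducible component the traces are pinned: tr(u) = 2*cos(pi*alpha/12) with 1 <= alpha <= 11, tr(v) = 2*cos(pi*beta/35) with 1 <= beta <= 34.
Consistency of u^12 = (-1)^alpha I with v^35 = (-1)^beta I forces alpha = beta (mod 2).
count pairs: odd alpha (6 choices) x odd beta (17), plus even alpha (5) x even beta (17): 6*17 + 5*17 = 187.
That is 187 components of irreducible characters, and with the reducible (abelian) component the total is 188.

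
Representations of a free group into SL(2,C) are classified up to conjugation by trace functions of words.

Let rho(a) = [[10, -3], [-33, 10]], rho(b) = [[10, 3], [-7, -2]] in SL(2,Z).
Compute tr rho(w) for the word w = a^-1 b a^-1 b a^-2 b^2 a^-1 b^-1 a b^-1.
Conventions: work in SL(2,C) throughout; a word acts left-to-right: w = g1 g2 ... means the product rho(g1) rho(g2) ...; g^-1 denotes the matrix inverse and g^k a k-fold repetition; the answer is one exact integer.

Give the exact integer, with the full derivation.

rho(a^-1) = [[10, 3], [33, 10]]
... * rho(b) = [[10, 3], [-7, -2]]  ->  [[79, 24], [260, 79]]
... * rho(a^-1) = [[10, 3], [33, 10]]  ->  [[1582, 477], [5207, 1570]]
... * rho(b) = [[10, 3], [-7, -2]]  ->  [[12481, 3792], [41080, 12481]]
... * rho(a^-1) = [[10, 3], [33, 10]]  ->  [[249946, 75363], [822673, 248050]]
... * rho(a^-1) = [[10, 3], [33, 10]]  ->  [[4986439, 1503468], [16412380, 4948519]]
... * rho(b) = [[10, 3], [-7, -2]]  ->  [[39340114, 11952381], [129484167, 39340102]]
... * rho(b) = [[10, 3], [-7, -2]]  ->  [[309734473, 94115580], [1019460956, 309772297]]
... * rho(a^-1) = [[10, 3], [33, 10]]  ->  [[6203158870, 1870359219], [20417095361, 6156105838]]
... * rho(b^-1) = [[-2, -3], [7, 10]]  ->  [[686196793, 94115580], [2258550144, 309772297]]
... * rho(a) = [[10, -3], [-33, 10]]  ->  [[3756153790, -1117434579], [12363015639, -3677927462]]
... * rho(b^-1) = [[-2, -3], [7, 10]]  ->  [[-15334349633, -22442807160], [-50471523512, -73868321537]]
tr = -15334349633 + -73868321537 = -89202671170

-89202671170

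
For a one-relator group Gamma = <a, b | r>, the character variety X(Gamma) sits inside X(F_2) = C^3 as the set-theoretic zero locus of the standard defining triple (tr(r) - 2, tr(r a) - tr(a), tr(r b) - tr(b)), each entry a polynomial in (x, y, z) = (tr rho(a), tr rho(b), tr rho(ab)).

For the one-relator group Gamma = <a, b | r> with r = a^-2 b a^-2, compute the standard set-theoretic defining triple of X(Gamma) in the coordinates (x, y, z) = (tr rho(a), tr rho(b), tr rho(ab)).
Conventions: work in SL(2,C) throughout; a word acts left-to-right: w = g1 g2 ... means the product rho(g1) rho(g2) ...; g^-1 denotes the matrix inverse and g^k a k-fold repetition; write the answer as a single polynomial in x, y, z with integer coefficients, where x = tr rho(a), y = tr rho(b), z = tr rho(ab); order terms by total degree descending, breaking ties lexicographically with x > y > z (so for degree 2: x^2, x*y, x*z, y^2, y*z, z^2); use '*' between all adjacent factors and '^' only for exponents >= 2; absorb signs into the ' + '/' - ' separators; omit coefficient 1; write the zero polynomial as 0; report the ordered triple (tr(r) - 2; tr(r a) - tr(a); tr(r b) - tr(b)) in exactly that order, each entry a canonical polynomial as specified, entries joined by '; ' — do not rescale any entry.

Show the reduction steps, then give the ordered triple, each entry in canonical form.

tr(a^-1 b) = tr(b)*tr(a) - tr(b a) = x*y - z
use: tr(a^-1 b a^-1) = tr(a^-1 b)*tr(a) - tr(a^-1 b a) = x^2*y - x*z - y
tr(a^-1 b a^-2) = tr(a^-1 b a^-1)*tr(a) - tr(a^-1 b) = x^3*y - x^2*z - 2*x*y + z
tr(a^-2 b a^-2) = tr(a^-1 b a^-2)*tr(a) - tr(a^-1 b a^-1) = x^4*y - x^3*z - 3*x^2*y + 2*x*z + y
apply: tr(b^2) = tr(b)*tr(b) - tr(1) = y^2 - 2
tr(b^2 a) = tr(b)*tr(a b) - tr(a) = y*z - x
apply: tr(b a^-1 b) = tr(b^2)*tr(a) - tr(b^2 a) = x*y^2 - y*z - x
tr(b a b a) = tr(a b)*tr(a b) - tr(1)   [split at repeated a] = z^2 - 2
use: tr(b a^-1 b a) = tr(b a b)*tr(a) - tr(b a b a) = x*y*z - x^2 - z^2 + 2
apply: tr(a^-1 b a^-1 b) = tr(b a^-1 b)*tr(a) - tr(b a^-1 b a) = x^2*y^2 - 2*x*y*z + z^2 - 2
tr(b a^-2 b a^-1) = tr(a^-1 b a^-1 b)*tr(a) - tr(a^-1 b a^-1 b a) = x^3*y^2 - 2*x^2*y*z - x*y^2 + x*z^2 + y*z - x
apply: tr(b a^-2 b) = tr(a^-1 b^2)*tr(a) - tr(a^-1 b^2 a) = x^2*y^2 - x*y*z - x^2 - y^2 + 2
tr(a^-2 b a^-2 b) = tr(b a^-2 b a^-1)*tr(a) - tr(b a^-2 b) = x^4*y^2 - 2*x^3*y*z - 2*x^2*y^2 + x^2*z^2 + 2*x*y*z + y^2 - 2
assemble the triple (tr(r) - 2; tr(r a) - x; tr(r b) - y)

x^4*y - x^3*z - 3*x^2*y + 2*x*z + y - 2; x^3*y - x^2*z - 2*x*y - x + z; x^4*y^2 - 2*x^3*y*z - 2*x^2*y^2 + x^2*z^2 + 2*x*y*z + y^2 - y - 2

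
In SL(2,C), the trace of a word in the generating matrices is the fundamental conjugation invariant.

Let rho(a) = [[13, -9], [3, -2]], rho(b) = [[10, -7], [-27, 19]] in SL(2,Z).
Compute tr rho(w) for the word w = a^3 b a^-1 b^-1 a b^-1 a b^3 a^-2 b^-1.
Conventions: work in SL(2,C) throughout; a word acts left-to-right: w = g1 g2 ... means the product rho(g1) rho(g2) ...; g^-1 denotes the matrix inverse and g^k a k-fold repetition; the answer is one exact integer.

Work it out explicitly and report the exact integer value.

rho(a) = [[13, -9], [3, -2]]
... * rho(a) = [[13, -9], [3, -2]]  ->  [[142, -99], [33, -23]]
... * rho(a) = [[13, -9], [3, -2]]  ->  [[1549, -1080], [360, -251]]
... * rho(b) = [[10, -7], [-27, 19]]  ->  [[44650, -31363], [10377, -7289]]
... * rho(a^-1) = [[-2, 9], [-3, 13]]  ->  [[4789, -5869], [1113, -1364]]
... * rho(b^-1) = [[19, 7], [27, 10]]  ->  [[-67472, -25167], [-15681, -5849]]
... * rho(a) = [[13, -9], [3, -2]]  ->  [[-952637, 657582], [-221400, 152827]]
... * rho(b^-1) = [[19, 7], [27, 10]]  ->  [[-345389, -92639], [-80271, -21530]]
... * rho(a) = [[13, -9], [3, -2]]  ->  [[-4767974, 3293779], [-1108113, 765499]]
... * rho(b) = [[10, -7], [-27, 19]]  ->  [[-136611773, 95957619], [-31749603, 22301272]]
... * rho(b) = [[10, -7], [-27, 19]]  ->  [[-3956973443, 2779477172], [-919630374, 645971389]]
... * rho(b) = [[10, -7], [-27, 19]]  ->  [[-114615618074, 80508880369], [-26637531243, 18710869009]]
... * rho(a^-1) = [[-2, 9], [-3, 13]]  ->  [[-12295404959, 15074882131], [-2857544541, 3503515930]]
... * rho(a^-1) = [[-2, 9], [-3, 13]]  ->  [[-20633836475, 85314823072], [-4795458708, 19827806221]]
... * rho(b^-1) = [[19, 7], [27, 10]]  ->  [[1911457329919, 708711375395], [444237052515, 164709851254]]
tr = 1911457329919 + 164709851254 = 2076167181173

2076167181173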